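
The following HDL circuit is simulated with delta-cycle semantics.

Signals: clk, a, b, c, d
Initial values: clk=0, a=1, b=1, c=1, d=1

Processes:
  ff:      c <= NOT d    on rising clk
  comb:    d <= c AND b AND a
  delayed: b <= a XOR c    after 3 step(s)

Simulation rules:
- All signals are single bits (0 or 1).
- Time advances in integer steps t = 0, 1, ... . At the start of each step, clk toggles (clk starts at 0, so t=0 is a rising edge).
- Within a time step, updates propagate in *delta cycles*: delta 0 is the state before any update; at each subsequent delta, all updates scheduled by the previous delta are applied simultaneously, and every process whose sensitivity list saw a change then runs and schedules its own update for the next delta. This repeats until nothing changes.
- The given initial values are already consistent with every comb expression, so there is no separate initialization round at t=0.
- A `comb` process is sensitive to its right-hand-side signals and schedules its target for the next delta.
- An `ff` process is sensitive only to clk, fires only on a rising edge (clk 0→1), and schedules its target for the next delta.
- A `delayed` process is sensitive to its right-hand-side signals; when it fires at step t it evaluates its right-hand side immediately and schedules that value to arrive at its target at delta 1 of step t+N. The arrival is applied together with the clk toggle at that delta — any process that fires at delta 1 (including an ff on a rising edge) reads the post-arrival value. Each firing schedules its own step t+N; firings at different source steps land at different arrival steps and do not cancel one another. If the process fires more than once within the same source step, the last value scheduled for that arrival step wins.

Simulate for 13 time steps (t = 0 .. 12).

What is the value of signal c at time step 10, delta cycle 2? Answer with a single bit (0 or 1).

t0.Δ0 b=1 a=1 clk=0 c=1 d=1
t0.Δ1 b=1 a=1 clk=1 c=1 d=1
t0.Δ2 b=1 a=1 clk=1 c=0 d=1
t0.Δ3 b=1 a=1 clk=1 c=0 d=0
t1.Δ0 b=1 a=1 clk=1 c=0 d=0
t1.Δ1 b=1 a=1 clk=0 c=0 d=0
t2.Δ0 b=1 a=1 clk=0 c=0 d=0
t2.Δ1 b=1 a=1 clk=1 c=0 d=0
t2.Δ2 b=1 a=1 clk=1 c=1 d=0
t2.Δ3 b=1 a=1 clk=1 c=1 d=1
t3.Δ0 b=1 a=1 clk=1 c=1 d=1
t3.Δ1 b=1 a=1 clk=0 c=1 d=1
t4.Δ0 b=1 a=1 clk=0 c=1 d=1
t4.Δ1 b=1 a=1 clk=1 c=1 d=1
t4.Δ2 b=1 a=1 clk=1 c=0 d=1
t4.Δ3 b=1 a=1 clk=1 c=0 d=0
t5.Δ0 b=1 a=1 clk=1 c=0 d=0
t5.Δ1 b=0 a=1 clk=0 c=0 d=0
t6.Δ0 b=0 a=1 clk=0 c=0 d=0
t6.Δ1 b=0 a=1 clk=1 c=0 d=0
t6.Δ2 b=0 a=1 clk=1 c=1 d=0
t7.Δ0 b=0 a=1 clk=1 c=1 d=0
t7.Δ1 b=1 a=1 clk=0 c=1 d=0
t7.Δ2 b=1 a=1 clk=0 c=1 d=1
t8.Δ0 b=1 a=1 clk=0 c=1 d=1
t8.Δ1 b=1 a=1 clk=1 c=1 d=1
t8.Δ2 b=1 a=1 clk=1 c=0 d=1
t8.Δ3 b=1 a=1 clk=1 c=0 d=0
t9.Δ0 b=1 a=1 clk=1 c=0 d=0
t9.Δ1 b=0 a=1 clk=0 c=0 d=0
t10.Δ0 b=0 a=1 clk=0 c=0 d=0
t10.Δ1 b=0 a=1 clk=1 c=0 d=0
t10.Δ2 b=0 a=1 clk=1 c=1 d=0
t11.Δ0 b=0 a=1 clk=1 c=1 d=0
t11.Δ1 b=1 a=1 clk=0 c=1 d=0
t11.Δ2 b=1 a=1 clk=0 c=1 d=1
t12.Δ0 b=1 a=1 clk=0 c=1 d=1
t12.Δ1 b=1 a=1 clk=1 c=1 d=1
t12.Δ2 b=1 a=1 clk=1 c=0 d=1
t12.Δ3 b=1 a=1 clk=1 c=0 d=0

1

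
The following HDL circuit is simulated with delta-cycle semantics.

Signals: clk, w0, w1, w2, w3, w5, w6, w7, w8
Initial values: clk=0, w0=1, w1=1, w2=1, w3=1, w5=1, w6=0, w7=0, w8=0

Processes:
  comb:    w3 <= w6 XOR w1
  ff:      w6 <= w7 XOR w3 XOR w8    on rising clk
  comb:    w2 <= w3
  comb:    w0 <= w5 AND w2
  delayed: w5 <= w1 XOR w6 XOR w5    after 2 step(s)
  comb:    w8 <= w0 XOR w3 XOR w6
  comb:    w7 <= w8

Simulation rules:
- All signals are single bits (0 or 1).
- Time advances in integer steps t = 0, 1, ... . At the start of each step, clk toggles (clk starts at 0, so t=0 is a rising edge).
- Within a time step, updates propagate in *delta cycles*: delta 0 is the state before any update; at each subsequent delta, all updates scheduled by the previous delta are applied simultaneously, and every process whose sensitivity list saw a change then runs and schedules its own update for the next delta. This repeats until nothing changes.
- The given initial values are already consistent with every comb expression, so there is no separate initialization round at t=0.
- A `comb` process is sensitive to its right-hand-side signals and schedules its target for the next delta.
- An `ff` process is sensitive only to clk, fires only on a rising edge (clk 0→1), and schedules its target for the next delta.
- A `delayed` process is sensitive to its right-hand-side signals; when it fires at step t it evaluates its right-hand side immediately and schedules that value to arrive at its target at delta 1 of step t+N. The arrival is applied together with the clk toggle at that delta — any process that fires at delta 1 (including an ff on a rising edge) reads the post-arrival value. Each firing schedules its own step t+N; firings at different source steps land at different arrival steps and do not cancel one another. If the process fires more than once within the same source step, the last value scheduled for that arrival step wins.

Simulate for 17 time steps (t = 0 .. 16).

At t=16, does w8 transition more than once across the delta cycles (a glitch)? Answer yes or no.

yes

[bits: w8,w0,w6,w5,w3,clk,w2,w7,w1]
t=0: Δ0=010110101 Δ1=010111101 Δ2=011111101 Δ3=111101101 Δ4=011101011 Δ5=001101001 Δ6=101101001 Δ7=101101011 | 7Δ
t=1: Δ0=101101011 Δ1=101100011 | 1Δ
t=2: Δ0=101100011 Δ1=101101011 Δ2=100101011 Δ3=000111011 Δ4=100111101 Δ5=110111111 Δ6=010111111 Δ7=010111101 | 7Δ
t=3: Δ0=010111101 Δ1=010110101 | 1Δ
t=4: Δ0=010110101 Δ1=010011101 Δ2=001011101 Δ3=001001101 Δ4=101001001 Δ5=101001011 | 5Δ
t=5: Δ0=101001011 Δ1=101000011 | 1Δ
t=6: Δ0=101000011 Δ1=101001011 Δ2=100001011 Δ3=000011011 Δ4=100011101 Δ5=100011111 | 5Δ
t=7: Δ0=100011111 Δ1=100010111 | 1Δ
t=8: Δ0=100010111 Δ1=100111111 Δ2=111111111 Δ3=111101111 Δ4=011101011 Δ5=001101001 Δ6=101101001 Δ7=101101011 | 7Δ
t=9: Δ0=101101011 Δ1=101100011 | 1Δ
t=10: Δ0=101100011 Δ1=101101011 Δ2=100101011 Δ3=000111011 Δ4=100111101 Δ5=110111111 Δ6=010111111 Δ7=010111101 | 7Δ
t=11: Δ0=010111101 Δ1=010110101 | 1Δ
t=12: Δ0=010110101 Δ1=010011101 Δ2=001011101 Δ3=001001101 Δ4=101001001 Δ5=101001011 | 5Δ
t=13: Δ0=101001011 Δ1=101000011 | 1Δ
t=14: Δ0=101000011 Δ1=101001011 Δ2=100001011 Δ3=000011011 Δ4=100011101 Δ5=100011111 | 5Δ
t=15: Δ0=100011111 Δ1=100010111 | 1Δ
t=16: Δ0=100010111 Δ1=100111111 Δ2=111111111 Δ3=111101111 Δ4=011101011 Δ5=001101001 Δ6=101101001 Δ7=101101011 | 7Δ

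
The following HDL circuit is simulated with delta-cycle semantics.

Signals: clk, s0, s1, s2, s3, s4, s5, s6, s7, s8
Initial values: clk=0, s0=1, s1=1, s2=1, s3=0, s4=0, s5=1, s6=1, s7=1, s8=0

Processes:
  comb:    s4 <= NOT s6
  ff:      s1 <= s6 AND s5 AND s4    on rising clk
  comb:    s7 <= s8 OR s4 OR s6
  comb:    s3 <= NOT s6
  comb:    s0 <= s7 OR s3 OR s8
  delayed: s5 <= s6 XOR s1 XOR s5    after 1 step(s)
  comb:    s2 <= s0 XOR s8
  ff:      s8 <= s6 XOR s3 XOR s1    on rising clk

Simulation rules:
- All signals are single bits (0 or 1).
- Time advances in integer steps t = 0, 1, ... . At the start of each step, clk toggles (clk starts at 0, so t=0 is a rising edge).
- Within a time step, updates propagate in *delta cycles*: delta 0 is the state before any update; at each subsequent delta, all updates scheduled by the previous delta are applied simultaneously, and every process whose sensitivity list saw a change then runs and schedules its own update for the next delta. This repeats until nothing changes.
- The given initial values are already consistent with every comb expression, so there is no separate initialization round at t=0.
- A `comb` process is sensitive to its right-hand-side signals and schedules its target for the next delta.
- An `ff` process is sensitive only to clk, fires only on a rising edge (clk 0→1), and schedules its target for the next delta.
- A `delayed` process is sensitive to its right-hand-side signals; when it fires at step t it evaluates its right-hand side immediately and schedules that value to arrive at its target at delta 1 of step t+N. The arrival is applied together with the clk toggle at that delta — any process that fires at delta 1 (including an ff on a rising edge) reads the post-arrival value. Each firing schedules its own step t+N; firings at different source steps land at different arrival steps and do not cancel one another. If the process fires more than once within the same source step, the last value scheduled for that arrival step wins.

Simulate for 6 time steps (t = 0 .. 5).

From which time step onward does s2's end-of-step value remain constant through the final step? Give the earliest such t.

2

t=0 Δ0: s2=1 s1=1 clk=0 s3=0 s6=1 s8=0 s0=1 s7=1 s5=1 s4=0
  Δ1: clk:0→1
  Δ2: s1:1→0
  (2Δ to stable)
t=1 Δ0: s2=1 s1=0 clk=1 s3=0 s6=1 s8=0 s0=1 s7=1 s5=1 s4=0
  Δ1: clk:1→0, s5:1→0
  (1Δ to stable)
t=2 Δ0: s2=1 s1=0 clk=0 s3=0 s6=1 s8=0 s0=1 s7=1 s5=0 s4=0
  Δ1: clk:0→1, s5:0→1
  Δ2: s8:0→1
  Δ3: s2:1→0
  (3Δ to stable)
t=3 Δ0: s2=0 s1=0 clk=1 s3=0 s6=1 s8=1 s0=1 s7=1 s5=1 s4=0
  Δ1: clk:1→0, s5:1→0
  (1Δ to stable)
t=4 Δ0: s2=0 s1=0 clk=0 s3=0 s6=1 s8=1 s0=1 s7=1 s5=0 s4=0
  Δ1: clk:0→1, s5:0→1
  (1Δ to stable)
t=5 Δ0: s2=0 s1=0 clk=1 s3=0 s6=1 s8=1 s0=1 s7=1 s5=1 s4=0
  Δ1: clk:1→0, s5:1→0
  (1Δ to stable)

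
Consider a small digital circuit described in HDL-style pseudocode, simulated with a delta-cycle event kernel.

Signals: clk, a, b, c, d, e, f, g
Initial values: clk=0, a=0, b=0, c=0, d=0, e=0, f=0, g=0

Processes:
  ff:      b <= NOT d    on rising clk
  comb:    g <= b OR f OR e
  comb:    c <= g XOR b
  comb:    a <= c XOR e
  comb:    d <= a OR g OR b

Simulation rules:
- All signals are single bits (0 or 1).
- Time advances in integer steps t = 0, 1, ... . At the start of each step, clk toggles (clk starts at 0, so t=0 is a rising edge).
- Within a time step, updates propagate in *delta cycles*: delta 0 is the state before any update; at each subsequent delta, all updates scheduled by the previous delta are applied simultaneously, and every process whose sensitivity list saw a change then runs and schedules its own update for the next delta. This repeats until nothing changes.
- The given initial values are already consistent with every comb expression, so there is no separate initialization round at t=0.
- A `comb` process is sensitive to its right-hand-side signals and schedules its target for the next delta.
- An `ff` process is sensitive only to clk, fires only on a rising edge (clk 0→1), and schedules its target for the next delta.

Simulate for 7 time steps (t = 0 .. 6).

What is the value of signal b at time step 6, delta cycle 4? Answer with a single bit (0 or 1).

t=0 Δ0: clk=0 c=0 a=0 e=0 b=0 g=0 d=0 f=0
  Δ1: clk:0→1
  Δ2: b:0→1
  Δ3: c:0→1, g:0→1, d:0→1
  Δ4: c:1→0, a:0→1
  Δ5: a:1→0
  (5Δ to stable)
t=1 Δ0: clk=1 c=0 a=0 e=0 b=1 g=1 d=1 f=0
  Δ1: clk:1→0
  (1Δ to stable)
t=2 Δ0: clk=0 c=0 a=0 e=0 b=1 g=1 d=1 f=0
  Δ1: clk:0→1
  Δ2: b:1→0
  Δ3: c:0→1, g:1→0
  Δ4: c:1→0, a:0→1, d:1→0
  Δ5: a:1→0, d:0→1
  Δ6: d:1→0
  (6Δ to stable)
t=3 Δ0: clk=1 c=0 a=0 e=0 b=0 g=0 d=0 f=0
  Δ1: clk:1→0
  (1Δ to stable)
t=4 Δ0: clk=0 c=0 a=0 e=0 b=0 g=0 d=0 f=0
  Δ1: clk:0→1
  Δ2: b:0→1
  Δ3: c:0→1, g:0→1, d:0→1
  Δ4: c:1→0, a:0→1
  Δ5: a:1→0
  (5Δ to stable)
t=5 Δ0: clk=1 c=0 a=0 e=0 b=1 g=1 d=1 f=0
  Δ1: clk:1→0
  (1Δ to stable)
t=6 Δ0: clk=0 c=0 a=0 e=0 b=1 g=1 d=1 f=0
  Δ1: clk:0→1
  Δ2: b:1→0
  Δ3: c:0→1, g:1→0
  Δ4: c:1→0, a:0→1, d:1→0
  Δ5: a:1→0, d:0→1
  Δ6: d:1→0
  (6Δ to stable)

0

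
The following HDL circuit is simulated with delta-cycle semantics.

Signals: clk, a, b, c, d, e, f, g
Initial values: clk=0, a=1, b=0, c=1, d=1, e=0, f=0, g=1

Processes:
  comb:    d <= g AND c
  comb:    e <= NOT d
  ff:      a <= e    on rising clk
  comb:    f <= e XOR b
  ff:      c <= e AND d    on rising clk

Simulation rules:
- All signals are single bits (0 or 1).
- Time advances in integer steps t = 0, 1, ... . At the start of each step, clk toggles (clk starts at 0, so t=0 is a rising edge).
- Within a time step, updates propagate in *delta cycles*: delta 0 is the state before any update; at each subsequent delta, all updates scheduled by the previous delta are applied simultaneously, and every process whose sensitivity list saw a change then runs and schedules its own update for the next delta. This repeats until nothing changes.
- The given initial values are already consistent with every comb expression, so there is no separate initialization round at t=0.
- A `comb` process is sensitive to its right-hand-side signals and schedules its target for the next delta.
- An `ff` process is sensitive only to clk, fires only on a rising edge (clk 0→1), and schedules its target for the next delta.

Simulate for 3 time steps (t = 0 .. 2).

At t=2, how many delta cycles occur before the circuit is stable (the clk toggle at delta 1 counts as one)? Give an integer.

t0.Δ0 g=1 e=0 a=1 clk=0 b=0 d=1 f=0 c=1
t0.Δ1 g=1 e=0 a=1 clk=1 b=0 d=1 f=0 c=1
t0.Δ2 g=1 e=0 a=0 clk=1 b=0 d=1 f=0 c=0
t0.Δ3 g=1 e=0 a=0 clk=1 b=0 d=0 f=0 c=0
t0.Δ4 g=1 e=1 a=0 clk=1 b=0 d=0 f=0 c=0
t0.Δ5 g=1 e=1 a=0 clk=1 b=0 d=0 f=1 c=0
t1.Δ0 g=1 e=1 a=0 clk=1 b=0 d=0 f=1 c=0
t1.Δ1 g=1 e=1 a=0 clk=0 b=0 d=0 f=1 c=0
t2.Δ0 g=1 e=1 a=0 clk=0 b=0 d=0 f=1 c=0
t2.Δ1 g=1 e=1 a=0 clk=1 b=0 d=0 f=1 c=0
t2.Δ2 g=1 e=1 a=1 clk=1 b=0 d=0 f=1 c=0

2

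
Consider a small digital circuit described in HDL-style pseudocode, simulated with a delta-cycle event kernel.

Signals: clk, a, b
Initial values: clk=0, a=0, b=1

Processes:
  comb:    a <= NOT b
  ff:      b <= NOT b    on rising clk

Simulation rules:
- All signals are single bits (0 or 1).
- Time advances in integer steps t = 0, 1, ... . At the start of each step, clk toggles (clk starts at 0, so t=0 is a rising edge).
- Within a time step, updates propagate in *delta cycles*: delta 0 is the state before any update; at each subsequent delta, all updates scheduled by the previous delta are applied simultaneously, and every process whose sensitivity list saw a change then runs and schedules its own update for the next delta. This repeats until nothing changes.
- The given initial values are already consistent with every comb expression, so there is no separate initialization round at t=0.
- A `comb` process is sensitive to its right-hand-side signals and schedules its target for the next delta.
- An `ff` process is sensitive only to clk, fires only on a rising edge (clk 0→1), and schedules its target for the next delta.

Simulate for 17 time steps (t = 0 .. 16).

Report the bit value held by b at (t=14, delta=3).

1

t=0 Δ0: clk=0 b=1 a=0
  Δ1: clk:0→1
  Δ2: b:1→0
  Δ3: a:0→1
  (3Δ to stable)
t=1 Δ0: clk=1 b=0 a=1
  Δ1: clk:1→0
  (1Δ to stable)
t=2 Δ0: clk=0 b=0 a=1
  Δ1: clk:0→1
  Δ2: b:0→1
  Δ3: a:1→0
  (3Δ to stable)
t=3 Δ0: clk=1 b=1 a=0
  Δ1: clk:1→0
  (1Δ to stable)
t=4 Δ0: clk=0 b=1 a=0
  Δ1: clk:0→1
  Δ2: b:1→0
  Δ3: a:0→1
  (3Δ to stable)
t=5 Δ0: clk=1 b=0 a=1
  Δ1: clk:1→0
  (1Δ to stable)
t=6 Δ0: clk=0 b=0 a=1
  Δ1: clk:0→1
  Δ2: b:0→1
  Δ3: a:1→0
  (3Δ to stable)
t=7 Δ0: clk=1 b=1 a=0
  Δ1: clk:1→0
  (1Δ to stable)
t=8 Δ0: clk=0 b=1 a=0
  Δ1: clk:0→1
  Δ2: b:1→0
  Δ3: a:0→1
  (3Δ to stable)
t=9 Δ0: clk=1 b=0 a=1
  Δ1: clk:1→0
  (1Δ to stable)
t=10 Δ0: clk=0 b=0 a=1
  Δ1: clk:0→1
  Δ2: b:0→1
  Δ3: a:1→0
  (3Δ to stable)
t=11 Δ0: clk=1 b=1 a=0
  Δ1: clk:1→0
  (1Δ to stable)
t=12 Δ0: clk=0 b=1 a=0
  Δ1: clk:0→1
  Δ2: b:1→0
  Δ3: a:0→1
  (3Δ to stable)
t=13 Δ0: clk=1 b=0 a=1
  Δ1: clk:1→0
  (1Δ to stable)
t=14 Δ0: clk=0 b=0 a=1
  Δ1: clk:0→1
  Δ2: b:0→1
  Δ3: a:1→0
  (3Δ to stable)
t=15 Δ0: clk=1 b=1 a=0
  Δ1: clk:1→0
  (1Δ to stable)
t=16 Δ0: clk=0 b=1 a=0
  Δ1: clk:0→1
  Δ2: b:1→0
  Δ3: a:0→1
  (3Δ to stable)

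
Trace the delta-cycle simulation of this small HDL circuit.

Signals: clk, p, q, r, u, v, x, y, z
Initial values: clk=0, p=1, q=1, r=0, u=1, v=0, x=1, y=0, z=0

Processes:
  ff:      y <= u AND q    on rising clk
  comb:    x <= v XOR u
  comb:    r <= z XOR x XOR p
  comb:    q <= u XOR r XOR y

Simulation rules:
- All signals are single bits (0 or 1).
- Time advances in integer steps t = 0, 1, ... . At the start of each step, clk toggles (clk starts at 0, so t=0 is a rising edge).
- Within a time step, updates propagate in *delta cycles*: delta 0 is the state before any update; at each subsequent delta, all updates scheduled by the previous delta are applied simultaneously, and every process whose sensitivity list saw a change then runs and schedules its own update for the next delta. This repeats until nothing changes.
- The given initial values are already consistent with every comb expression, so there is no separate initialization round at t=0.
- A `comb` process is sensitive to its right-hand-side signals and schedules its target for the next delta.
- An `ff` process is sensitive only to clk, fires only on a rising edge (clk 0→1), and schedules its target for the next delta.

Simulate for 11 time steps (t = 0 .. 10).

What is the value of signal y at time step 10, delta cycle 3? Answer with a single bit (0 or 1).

0

[bits: z,p,v,y,x,q,clk,u,r]
t=0: Δ0=010011010 Δ1=010011110 Δ2=010111110 Δ3=010110110 | 3Δ
t=1: Δ0=010110110 Δ1=010110010 | 1Δ
t=2: Δ0=010110010 Δ1=010110110 Δ2=010010110 Δ3=010011110 | 3Δ
t=3: Δ0=010011110 Δ1=010011010 | 1Δ
t=4: Δ0=010011010 Δ1=010011110 Δ2=010111110 Δ3=010110110 | 3Δ
t=5: Δ0=010110110 Δ1=010110010 | 1Δ
t=6: Δ0=010110010 Δ1=010110110 Δ2=010010110 Δ3=010011110 | 3Δ
t=7: Δ0=010011110 Δ1=010011010 | 1Δ
t=8: Δ0=010011010 Δ1=010011110 Δ2=010111110 Δ3=010110110 | 3Δ
t=9: Δ0=010110110 Δ1=010110010 | 1Δ
t=10: Δ0=010110010 Δ1=010110110 Δ2=010010110 Δ3=010011110 | 3Δ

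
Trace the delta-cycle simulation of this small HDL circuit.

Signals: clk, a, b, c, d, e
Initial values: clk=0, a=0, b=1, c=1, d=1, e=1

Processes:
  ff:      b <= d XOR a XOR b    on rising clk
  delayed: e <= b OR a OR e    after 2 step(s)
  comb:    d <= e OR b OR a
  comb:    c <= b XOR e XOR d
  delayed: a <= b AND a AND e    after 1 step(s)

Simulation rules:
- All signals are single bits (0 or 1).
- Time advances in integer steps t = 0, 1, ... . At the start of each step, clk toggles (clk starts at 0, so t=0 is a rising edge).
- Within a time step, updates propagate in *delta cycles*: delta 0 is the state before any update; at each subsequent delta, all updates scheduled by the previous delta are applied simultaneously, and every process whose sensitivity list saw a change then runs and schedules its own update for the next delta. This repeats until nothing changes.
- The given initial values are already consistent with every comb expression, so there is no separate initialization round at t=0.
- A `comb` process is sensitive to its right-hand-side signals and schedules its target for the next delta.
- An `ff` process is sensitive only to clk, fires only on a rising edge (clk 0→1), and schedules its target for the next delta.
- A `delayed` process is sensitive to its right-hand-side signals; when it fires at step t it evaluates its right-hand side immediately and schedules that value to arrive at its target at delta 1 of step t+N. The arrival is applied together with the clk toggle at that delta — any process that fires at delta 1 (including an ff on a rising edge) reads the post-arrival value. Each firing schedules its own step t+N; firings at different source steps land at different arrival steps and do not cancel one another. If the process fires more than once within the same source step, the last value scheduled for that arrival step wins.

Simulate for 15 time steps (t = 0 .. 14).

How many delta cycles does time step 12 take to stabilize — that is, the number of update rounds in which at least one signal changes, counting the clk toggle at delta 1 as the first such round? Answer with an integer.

3

t=0 Δ0: clk=0 b=1 d=1 a=0 e=1 c=1
  Δ1: clk:0→1
  Δ2: b:1→0
  Δ3: c:1→0
  (3Δ to stable)
t=1 Δ0: clk=1 b=0 d=1 a=0 e=1 c=0
  Δ1: clk:1→0
  (1Δ to stable)
t=2 Δ0: clk=0 b=0 d=1 a=0 e=1 c=0
  Δ1: clk:0→1
  Δ2: b:0→1
  Δ3: c:0→1
  (3Δ to stable)
t=3 Δ0: clk=1 b=1 d=1 a=0 e=1 c=1
  Δ1: clk:1→0
  (1Δ to stable)
t=4 Δ0: clk=0 b=1 d=1 a=0 e=1 c=1
  Δ1: clk:0→1
  Δ2: b:1→0
  Δ3: c:1→0
  (3Δ to stable)
t=5 Δ0: clk=1 b=0 d=1 a=0 e=1 c=0
  Δ1: clk:1→0
  (1Δ to stable)
t=6 Δ0: clk=0 b=0 d=1 a=0 e=1 c=0
  Δ1: clk:0→1
  Δ2: b:0→1
  Δ3: c:0→1
  (3Δ to stable)
t=7 Δ0: clk=1 b=1 d=1 a=0 e=1 c=1
  Δ1: clk:1→0
  (1Δ to stable)
t=8 Δ0: clk=0 b=1 d=1 a=0 e=1 c=1
  Δ1: clk:0→1
  Δ2: b:1→0
  Δ3: c:1→0
  (3Δ to stable)
t=9 Δ0: clk=1 b=0 d=1 a=0 e=1 c=0
  Δ1: clk:1→0
  (1Δ to stable)
t=10 Δ0: clk=0 b=0 d=1 a=0 e=1 c=0
  Δ1: clk:0→1
  Δ2: b:0→1
  Δ3: c:0→1
  (3Δ to stable)
t=11 Δ0: clk=1 b=1 d=1 a=0 e=1 c=1
  Δ1: clk:1→0
  (1Δ to stable)
t=12 Δ0: clk=0 b=1 d=1 a=0 e=1 c=1
  Δ1: clk:0→1
  Δ2: b:1→0
  Δ3: c:1→0
  (3Δ to stable)
t=13 Δ0: clk=1 b=0 d=1 a=0 e=1 c=0
  Δ1: clk:1→0
  (1Δ to stable)
t=14 Δ0: clk=0 b=0 d=1 a=0 e=1 c=0
  Δ1: clk:0→1
  Δ2: b:0→1
  Δ3: c:0→1
  (3Δ to stable)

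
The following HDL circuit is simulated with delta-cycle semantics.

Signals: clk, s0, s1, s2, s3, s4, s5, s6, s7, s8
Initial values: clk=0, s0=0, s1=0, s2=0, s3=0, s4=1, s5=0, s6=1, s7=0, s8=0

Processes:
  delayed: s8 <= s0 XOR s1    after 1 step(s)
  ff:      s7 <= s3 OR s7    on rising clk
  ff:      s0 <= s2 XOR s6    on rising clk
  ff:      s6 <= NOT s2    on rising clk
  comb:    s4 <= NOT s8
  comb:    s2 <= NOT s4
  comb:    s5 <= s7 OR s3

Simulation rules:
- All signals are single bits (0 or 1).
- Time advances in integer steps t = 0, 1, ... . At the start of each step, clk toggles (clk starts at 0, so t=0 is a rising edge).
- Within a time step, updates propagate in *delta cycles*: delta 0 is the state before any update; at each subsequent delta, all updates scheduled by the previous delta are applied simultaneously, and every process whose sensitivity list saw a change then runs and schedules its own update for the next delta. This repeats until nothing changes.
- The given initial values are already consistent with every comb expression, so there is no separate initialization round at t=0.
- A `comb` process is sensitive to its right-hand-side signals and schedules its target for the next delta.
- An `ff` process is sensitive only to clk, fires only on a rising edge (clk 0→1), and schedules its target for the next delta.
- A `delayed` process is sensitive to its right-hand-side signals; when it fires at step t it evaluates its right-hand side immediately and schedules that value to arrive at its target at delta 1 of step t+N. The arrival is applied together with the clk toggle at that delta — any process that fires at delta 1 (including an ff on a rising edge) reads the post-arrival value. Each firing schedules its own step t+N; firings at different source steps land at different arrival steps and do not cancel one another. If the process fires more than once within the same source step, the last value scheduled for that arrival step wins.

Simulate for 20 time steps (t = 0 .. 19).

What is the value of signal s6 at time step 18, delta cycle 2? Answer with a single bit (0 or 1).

[bits: s8,s1,s0,clk,s5,s3,s4,s7,s6,s2]
t=0: Δ0=0000001010 Δ1=0001001010 Δ2=0011001010 | 2Δ
t=1: Δ0=0011001010 Δ1=1010001010 Δ2=1010000010 Δ3=1010000011 | 3Δ
t=2: Δ0=1010000011 Δ1=1011000011 Δ2=1001000001 | 2Δ
t=3: Δ0=1001000001 Δ1=0000000001 Δ2=0000001001 Δ3=0000001000 | 3Δ
t=4: Δ0=0000001000 Δ1=0001001000 Δ2=0001001010 | 2Δ
t=5: Δ0=0001001010 Δ1=0000001010 | 1Δ
t=6: Δ0=0000001010 Δ1=0001001010 Δ2=0011001010 | 2Δ
t=7: Δ0=0011001010 Δ1=1010001010 Δ2=1010000010 Δ3=1010000011 | 3Δ
t=8: Δ0=1010000011 Δ1=1011000011 Δ2=1001000001 | 2Δ
t=9: Δ0=1001000001 Δ1=0000000001 Δ2=0000001001 Δ3=0000001000 | 3Δ
t=10: Δ0=0000001000 Δ1=0001001000 Δ2=0001001010 | 2Δ
t=11: Δ0=0001001010 Δ1=0000001010 | 1Δ
t=12: Δ0=0000001010 Δ1=0001001010 Δ2=0011001010 | 2Δ
t=13: Δ0=0011001010 Δ1=1010001010 Δ2=1010000010 Δ3=1010000011 | 3Δ
t=14: Δ0=1010000011 Δ1=1011000011 Δ2=1001000001 | 2Δ
t=15: Δ0=1001000001 Δ1=0000000001 Δ2=0000001001 Δ3=0000001000 | 3Δ
t=16: Δ0=0000001000 Δ1=0001001000 Δ2=0001001010 | 2Δ
t=17: Δ0=0001001010 Δ1=0000001010 | 1Δ
t=18: Δ0=0000001010 Δ1=0001001010 Δ2=0011001010 | 2Δ
t=19: Δ0=0011001010 Δ1=1010001010 Δ2=1010000010 Δ3=1010000011 | 3Δ

1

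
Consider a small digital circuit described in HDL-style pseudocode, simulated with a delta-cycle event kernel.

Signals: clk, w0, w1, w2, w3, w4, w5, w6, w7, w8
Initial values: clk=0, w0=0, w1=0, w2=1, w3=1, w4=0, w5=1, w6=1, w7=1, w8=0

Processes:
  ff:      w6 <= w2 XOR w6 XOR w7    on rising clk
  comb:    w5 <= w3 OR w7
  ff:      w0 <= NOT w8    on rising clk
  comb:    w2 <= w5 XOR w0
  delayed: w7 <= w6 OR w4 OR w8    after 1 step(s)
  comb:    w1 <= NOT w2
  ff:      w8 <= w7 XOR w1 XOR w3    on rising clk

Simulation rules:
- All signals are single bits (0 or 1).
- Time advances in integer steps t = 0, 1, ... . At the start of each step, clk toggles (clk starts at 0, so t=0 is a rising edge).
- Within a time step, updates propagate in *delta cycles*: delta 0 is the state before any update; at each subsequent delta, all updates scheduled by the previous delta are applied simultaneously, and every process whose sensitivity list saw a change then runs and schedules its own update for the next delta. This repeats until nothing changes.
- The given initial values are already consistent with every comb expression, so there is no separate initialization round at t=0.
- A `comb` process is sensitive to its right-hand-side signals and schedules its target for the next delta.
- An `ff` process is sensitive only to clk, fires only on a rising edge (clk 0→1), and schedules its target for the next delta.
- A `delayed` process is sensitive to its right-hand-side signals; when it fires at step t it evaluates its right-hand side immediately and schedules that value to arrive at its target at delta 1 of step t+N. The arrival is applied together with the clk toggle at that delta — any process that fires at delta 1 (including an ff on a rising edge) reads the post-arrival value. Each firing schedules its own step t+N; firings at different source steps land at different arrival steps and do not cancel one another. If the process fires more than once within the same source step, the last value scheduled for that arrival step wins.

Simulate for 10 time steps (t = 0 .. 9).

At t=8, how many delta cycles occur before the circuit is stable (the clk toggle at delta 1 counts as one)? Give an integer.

4

[bits: w2,w0,w7,w6,w8,w3,w1,clk,w5,w4]
t=0: Δ0=1011010010 Δ1=1011010110 Δ2=1111010110 Δ3=0111010110 Δ4=0111011110 | 4Δ
t=1: Δ0=0111011110 Δ1=0111011010 | 1Δ
t=2: Δ0=0111011010 Δ1=0111011110 Δ2=0110111110 | 2Δ
t=3: Δ0=0110111110 Δ1=0110111010 | 1Δ
t=4: Δ0=0110111010 Δ1=0110111110 Δ2=0011111110 Δ3=1011111110 Δ4=1011110110 | 4Δ
t=5: Δ0=1011110110 Δ1=1011110010 | 1Δ
t=6: Δ0=1011110010 Δ1=1011110110 Δ2=1011010110 | 2Δ
t=7: Δ0=1011010110 Δ1=1011010010 | 1Δ
t=8: Δ0=1011010010 Δ1=1011010110 Δ2=1111010110 Δ3=0111010110 Δ4=0111011110 | 4Δ
t=9: Δ0=0111011110 Δ1=0111011010 | 1Δ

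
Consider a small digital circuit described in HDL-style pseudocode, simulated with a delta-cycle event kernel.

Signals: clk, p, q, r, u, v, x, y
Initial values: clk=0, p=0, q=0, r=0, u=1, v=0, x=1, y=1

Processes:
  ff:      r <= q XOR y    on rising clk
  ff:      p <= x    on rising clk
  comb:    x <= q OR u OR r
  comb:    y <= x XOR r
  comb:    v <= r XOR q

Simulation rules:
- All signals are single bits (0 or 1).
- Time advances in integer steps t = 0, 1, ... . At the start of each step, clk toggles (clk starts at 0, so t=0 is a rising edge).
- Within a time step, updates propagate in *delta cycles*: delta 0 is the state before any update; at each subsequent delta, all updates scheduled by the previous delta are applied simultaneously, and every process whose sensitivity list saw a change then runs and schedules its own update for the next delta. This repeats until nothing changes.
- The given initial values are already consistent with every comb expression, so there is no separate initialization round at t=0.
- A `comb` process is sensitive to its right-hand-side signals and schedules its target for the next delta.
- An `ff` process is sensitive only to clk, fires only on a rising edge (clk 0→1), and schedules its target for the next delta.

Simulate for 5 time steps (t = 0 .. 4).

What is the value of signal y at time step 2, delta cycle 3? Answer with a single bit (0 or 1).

[bits: q,u,v,x,r,p,clk,y]
t=0: Δ0=01010001 Δ1=01010011 Δ2=01011111 Δ3=01111110 | 3Δ
t=1: Δ0=01111110 Δ1=01111100 | 1Δ
t=2: Δ0=01111100 Δ1=01111110 Δ2=01110110 Δ3=01010111 | 3Δ
t=3: Δ0=01010111 Δ1=01010101 | 1Δ
t=4: Δ0=01010101 Δ1=01010111 Δ2=01011111 Δ3=01111110 | 3Δ

1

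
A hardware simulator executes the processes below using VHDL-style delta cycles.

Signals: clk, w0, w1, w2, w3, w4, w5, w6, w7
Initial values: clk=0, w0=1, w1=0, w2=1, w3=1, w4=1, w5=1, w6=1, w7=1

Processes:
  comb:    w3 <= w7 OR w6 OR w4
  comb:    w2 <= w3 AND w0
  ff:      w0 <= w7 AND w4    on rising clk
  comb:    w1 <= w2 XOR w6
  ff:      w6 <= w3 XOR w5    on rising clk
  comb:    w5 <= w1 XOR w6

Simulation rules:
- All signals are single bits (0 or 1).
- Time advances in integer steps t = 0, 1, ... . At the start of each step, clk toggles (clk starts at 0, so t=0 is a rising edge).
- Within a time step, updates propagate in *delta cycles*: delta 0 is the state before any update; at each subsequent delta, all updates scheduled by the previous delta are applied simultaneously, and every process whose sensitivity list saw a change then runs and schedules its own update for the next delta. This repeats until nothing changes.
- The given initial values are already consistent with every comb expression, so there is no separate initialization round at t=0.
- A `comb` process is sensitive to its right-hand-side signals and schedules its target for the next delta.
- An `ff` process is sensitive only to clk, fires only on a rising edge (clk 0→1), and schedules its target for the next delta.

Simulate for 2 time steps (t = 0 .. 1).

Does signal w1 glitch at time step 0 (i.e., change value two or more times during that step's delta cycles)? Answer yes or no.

no

[bits: w4,w6,w3,clk,w5,w2,w0,w1,w7]
t=0: Δ0=111011101 Δ1=111111101 Δ2=101111101 Δ3=101101111 Δ4=101111111 | 4Δ
t=1: Δ0=101111111 Δ1=101011111 | 1Δ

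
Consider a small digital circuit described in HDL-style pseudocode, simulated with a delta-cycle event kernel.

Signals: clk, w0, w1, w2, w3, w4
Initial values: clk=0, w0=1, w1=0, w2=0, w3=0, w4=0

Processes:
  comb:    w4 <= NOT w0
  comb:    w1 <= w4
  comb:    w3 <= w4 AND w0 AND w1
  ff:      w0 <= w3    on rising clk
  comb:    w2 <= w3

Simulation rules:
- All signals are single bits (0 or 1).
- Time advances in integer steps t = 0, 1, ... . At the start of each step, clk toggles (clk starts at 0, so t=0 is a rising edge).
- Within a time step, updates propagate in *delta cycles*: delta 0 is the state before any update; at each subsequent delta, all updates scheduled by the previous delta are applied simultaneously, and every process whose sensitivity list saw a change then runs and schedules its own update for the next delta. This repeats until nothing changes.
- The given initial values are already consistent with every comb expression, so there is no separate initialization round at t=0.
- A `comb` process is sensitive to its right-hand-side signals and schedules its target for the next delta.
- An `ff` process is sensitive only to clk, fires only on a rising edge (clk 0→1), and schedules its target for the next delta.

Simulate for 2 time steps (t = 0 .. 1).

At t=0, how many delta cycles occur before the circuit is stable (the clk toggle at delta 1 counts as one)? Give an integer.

4

[bits: clk,w3,w0,w4,w2,w1]
t=0: Δ0=001000 Δ1=101000 Δ2=100000 Δ3=100100 Δ4=100101 | 4Δ
t=1: Δ0=100101 Δ1=000101 | 1Δ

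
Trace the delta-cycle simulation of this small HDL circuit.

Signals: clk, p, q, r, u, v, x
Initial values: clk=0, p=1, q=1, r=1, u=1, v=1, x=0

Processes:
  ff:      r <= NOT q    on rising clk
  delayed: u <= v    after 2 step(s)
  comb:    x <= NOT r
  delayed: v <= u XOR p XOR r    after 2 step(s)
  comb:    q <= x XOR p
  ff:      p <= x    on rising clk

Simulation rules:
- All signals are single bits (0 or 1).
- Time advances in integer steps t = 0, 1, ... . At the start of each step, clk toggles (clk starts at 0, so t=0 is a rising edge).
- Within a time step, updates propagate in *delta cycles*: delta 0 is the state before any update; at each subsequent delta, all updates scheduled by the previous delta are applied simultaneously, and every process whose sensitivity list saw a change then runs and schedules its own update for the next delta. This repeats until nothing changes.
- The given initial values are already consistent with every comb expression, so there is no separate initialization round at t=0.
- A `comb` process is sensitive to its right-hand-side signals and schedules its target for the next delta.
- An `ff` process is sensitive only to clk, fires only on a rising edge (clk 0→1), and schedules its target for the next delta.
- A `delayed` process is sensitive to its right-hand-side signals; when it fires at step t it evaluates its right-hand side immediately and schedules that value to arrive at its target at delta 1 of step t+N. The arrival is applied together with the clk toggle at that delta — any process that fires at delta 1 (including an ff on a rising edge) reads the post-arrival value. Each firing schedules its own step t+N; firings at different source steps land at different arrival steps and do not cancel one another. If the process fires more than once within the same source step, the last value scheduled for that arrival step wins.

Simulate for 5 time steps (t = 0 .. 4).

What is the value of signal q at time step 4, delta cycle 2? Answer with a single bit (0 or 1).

[bits: clk,r,v,q,p,x,u]
t=0: Δ0=0111101 Δ1=1111101 Δ2=1011001 Δ3=1010011 Δ4=1011011 | 4Δ
t=1: Δ0=1011011 Δ1=0011011 | 1Δ
t=2: Δ0=0011011 Δ1=1011011 Δ2=1011111 Δ3=1010111 | 3Δ
t=3: Δ0=1010111 Δ1=0010111 | 1Δ
t=4: Δ0=0010111 Δ1=1000111 Δ2=1100111 Δ3=1100101 Δ4=1101101 | 4Δ

0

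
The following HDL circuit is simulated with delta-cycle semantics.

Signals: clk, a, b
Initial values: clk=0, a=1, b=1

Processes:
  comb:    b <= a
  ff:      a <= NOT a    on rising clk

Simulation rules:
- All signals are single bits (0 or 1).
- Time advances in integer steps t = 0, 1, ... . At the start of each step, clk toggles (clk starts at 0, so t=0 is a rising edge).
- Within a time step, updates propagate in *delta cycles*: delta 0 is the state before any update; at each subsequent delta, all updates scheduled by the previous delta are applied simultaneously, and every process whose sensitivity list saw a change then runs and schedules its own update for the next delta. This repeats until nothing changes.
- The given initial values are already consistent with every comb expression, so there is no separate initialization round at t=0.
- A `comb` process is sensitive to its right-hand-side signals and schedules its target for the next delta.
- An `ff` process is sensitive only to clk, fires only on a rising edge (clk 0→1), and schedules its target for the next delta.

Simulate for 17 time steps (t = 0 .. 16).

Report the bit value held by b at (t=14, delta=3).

1

[bits: a,clk,b]
t=0: Δ0=101 Δ1=111 Δ2=011 Δ3=010 | 3Δ
t=1: Δ0=010 Δ1=000 | 1Δ
t=2: Δ0=000 Δ1=010 Δ2=110 Δ3=111 | 3Δ
t=3: Δ0=111 Δ1=101 | 1Δ
t=4: Δ0=101 Δ1=111 Δ2=011 Δ3=010 | 3Δ
t=5: Δ0=010 Δ1=000 | 1Δ
t=6: Δ0=000 Δ1=010 Δ2=110 Δ3=111 | 3Δ
t=7: Δ0=111 Δ1=101 | 1Δ
t=8: Δ0=101 Δ1=111 Δ2=011 Δ3=010 | 3Δ
t=9: Δ0=010 Δ1=000 | 1Δ
t=10: Δ0=000 Δ1=010 Δ2=110 Δ3=111 | 3Δ
t=11: Δ0=111 Δ1=101 | 1Δ
t=12: Δ0=101 Δ1=111 Δ2=011 Δ3=010 | 3Δ
t=13: Δ0=010 Δ1=000 | 1Δ
t=14: Δ0=000 Δ1=010 Δ2=110 Δ3=111 | 3Δ
t=15: Δ0=111 Δ1=101 | 1Δ
t=16: Δ0=101 Δ1=111 Δ2=011 Δ3=010 | 3Δ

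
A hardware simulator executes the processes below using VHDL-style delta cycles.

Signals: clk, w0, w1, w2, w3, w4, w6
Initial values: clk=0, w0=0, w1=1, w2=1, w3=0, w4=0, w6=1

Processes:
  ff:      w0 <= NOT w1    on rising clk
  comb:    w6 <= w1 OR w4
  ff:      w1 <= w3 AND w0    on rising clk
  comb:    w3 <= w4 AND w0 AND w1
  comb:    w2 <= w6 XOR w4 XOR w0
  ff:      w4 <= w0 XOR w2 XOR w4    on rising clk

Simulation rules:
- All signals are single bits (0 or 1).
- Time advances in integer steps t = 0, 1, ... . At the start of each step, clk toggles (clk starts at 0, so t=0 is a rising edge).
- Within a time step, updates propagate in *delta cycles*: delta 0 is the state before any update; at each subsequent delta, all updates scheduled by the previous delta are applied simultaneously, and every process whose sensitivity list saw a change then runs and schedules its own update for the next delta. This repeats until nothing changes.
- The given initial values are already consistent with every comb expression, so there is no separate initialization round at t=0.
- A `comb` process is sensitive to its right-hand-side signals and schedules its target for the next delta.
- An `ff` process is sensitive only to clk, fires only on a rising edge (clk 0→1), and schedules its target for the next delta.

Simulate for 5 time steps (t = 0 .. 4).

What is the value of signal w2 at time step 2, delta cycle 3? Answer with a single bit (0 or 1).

t=0 Δ0: w1=1 w3=0 w4=0 w6=1 w0=0 w2=1 clk=0
  Δ1: clk:0→1
  Δ2: w1:1→0, w4:0→1
  Δ3: w2:1→0
  (3Δ to stable)
t=1 Δ0: w1=0 w3=0 w4=1 w6=1 w0=0 w2=0 clk=1
  Δ1: clk:1→0
  (1Δ to stable)
t=2 Δ0: w1=0 w3=0 w4=1 w6=1 w0=0 w2=0 clk=0
  Δ1: clk:0→1
  Δ2: w0:0→1
  Δ3: w2:0→1
  (3Δ to stable)
t=3 Δ0: w1=0 w3=0 w4=1 w6=1 w0=1 w2=1 clk=1
  Δ1: clk:1→0
  (1Δ to stable)
t=4 Δ0: w1=0 w3=0 w4=1 w6=1 w0=1 w2=1 clk=0
  Δ1: clk:0→1
  (1Δ to stable)

1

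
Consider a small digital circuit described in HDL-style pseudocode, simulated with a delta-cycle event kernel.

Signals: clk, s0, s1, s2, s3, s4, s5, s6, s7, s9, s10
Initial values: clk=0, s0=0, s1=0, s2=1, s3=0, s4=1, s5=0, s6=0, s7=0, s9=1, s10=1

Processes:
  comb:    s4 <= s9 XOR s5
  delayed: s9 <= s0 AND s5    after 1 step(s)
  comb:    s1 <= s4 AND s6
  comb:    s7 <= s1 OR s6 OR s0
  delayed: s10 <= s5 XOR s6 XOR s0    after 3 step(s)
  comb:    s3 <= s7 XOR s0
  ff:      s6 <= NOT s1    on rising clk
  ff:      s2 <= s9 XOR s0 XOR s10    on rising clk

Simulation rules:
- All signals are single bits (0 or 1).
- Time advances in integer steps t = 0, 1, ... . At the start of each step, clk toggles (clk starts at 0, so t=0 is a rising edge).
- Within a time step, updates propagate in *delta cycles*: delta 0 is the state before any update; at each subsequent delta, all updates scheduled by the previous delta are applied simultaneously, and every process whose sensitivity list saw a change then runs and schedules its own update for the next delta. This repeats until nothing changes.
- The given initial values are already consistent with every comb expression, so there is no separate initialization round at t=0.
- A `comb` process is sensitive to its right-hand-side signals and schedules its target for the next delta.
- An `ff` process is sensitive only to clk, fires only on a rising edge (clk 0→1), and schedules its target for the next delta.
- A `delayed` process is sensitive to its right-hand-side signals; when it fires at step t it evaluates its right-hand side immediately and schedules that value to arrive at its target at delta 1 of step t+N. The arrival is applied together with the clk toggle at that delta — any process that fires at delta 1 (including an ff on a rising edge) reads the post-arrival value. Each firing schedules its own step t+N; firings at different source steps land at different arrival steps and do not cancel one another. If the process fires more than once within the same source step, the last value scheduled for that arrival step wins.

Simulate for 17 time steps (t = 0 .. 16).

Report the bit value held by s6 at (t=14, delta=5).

t0.Δ0 s7=0 s9=1 s1=0 s3=0 s4=1 s5=0 s6=0 s2=1 s10=1 clk=0 s0=0
t0.Δ1 s7=0 s9=1 s1=0 s3=0 s4=1 s5=0 s6=0 s2=1 s10=1 clk=1 s0=0
t0.Δ2 s7=0 s9=1 s1=0 s3=0 s4=1 s5=0 s6=1 s2=0 s10=1 clk=1 s0=0
t0.Δ3 s7=1 s9=1 s1=1 s3=0 s4=1 s5=0 s6=1 s2=0 s10=1 clk=1 s0=0
t0.Δ4 s7=1 s9=1 s1=1 s3=1 s4=1 s5=0 s6=1 s2=0 s10=1 clk=1 s0=0
t1.Δ0 s7=1 s9=1 s1=1 s3=1 s4=1 s5=0 s6=1 s2=0 s10=1 clk=1 s0=0
t1.Δ1 s7=1 s9=1 s1=1 s3=1 s4=1 s5=0 s6=1 s2=0 s10=1 clk=0 s0=0
t2.Δ0 s7=1 s9=1 s1=1 s3=1 s4=1 s5=0 s6=1 s2=0 s10=1 clk=0 s0=0
t2.Δ1 s7=1 s9=1 s1=1 s3=1 s4=1 s5=0 s6=1 s2=0 s10=1 clk=1 s0=0
t2.Δ2 s7=1 s9=1 s1=1 s3=1 s4=1 s5=0 s6=0 s2=0 s10=1 clk=1 s0=0
t2.Δ3 s7=1 s9=1 s1=0 s3=1 s4=1 s5=0 s6=0 s2=0 s10=1 clk=1 s0=0
t2.Δ4 s7=0 s9=1 s1=0 s3=1 s4=1 s5=0 s6=0 s2=0 s10=1 clk=1 s0=0
t2.Δ5 s7=0 s9=1 s1=0 s3=0 s4=1 s5=0 s6=0 s2=0 s10=1 clk=1 s0=0
t3.Δ0 s7=0 s9=1 s1=0 s3=0 s4=1 s5=0 s6=0 s2=0 s10=1 clk=1 s0=0
t3.Δ1 s7=0 s9=1 s1=0 s3=0 s4=1 s5=0 s6=0 s2=0 s10=1 clk=0 s0=0
t4.Δ0 s7=0 s9=1 s1=0 s3=0 s4=1 s5=0 s6=0 s2=0 s10=1 clk=0 s0=0
t4.Δ1 s7=0 s9=1 s1=0 s3=0 s4=1 s5=0 s6=0 s2=0 s10=1 clk=1 s0=0
t4.Δ2 s7=0 s9=1 s1=0 s3=0 s4=1 s5=0 s6=1 s2=0 s10=1 clk=1 s0=0
t4.Δ3 s7=1 s9=1 s1=1 s3=0 s4=1 s5=0 s6=1 s2=0 s10=1 clk=1 s0=0
t4.Δ4 s7=1 s9=1 s1=1 s3=1 s4=1 s5=0 s6=1 s2=0 s10=1 clk=1 s0=0
t5.Δ0 s7=1 s9=1 s1=1 s3=1 s4=1 s5=0 s6=1 s2=0 s10=1 clk=1 s0=0
t5.Δ1 s7=1 s9=1 s1=1 s3=1 s4=1 s5=0 s6=1 s2=0 s10=0 clk=0 s0=0
t6.Δ0 s7=1 s9=1 s1=1 s3=1 s4=1 s5=0 s6=1 s2=0 s10=0 clk=0 s0=0
t6.Δ1 s7=1 s9=1 s1=1 s3=1 s4=1 s5=0 s6=1 s2=0 s10=0 clk=1 s0=0
t6.Δ2 s7=1 s9=1 s1=1 s3=1 s4=1 s5=0 s6=0 s2=1 s10=0 clk=1 s0=0
t6.Δ3 s7=1 s9=1 s1=0 s3=1 s4=1 s5=0 s6=0 s2=1 s10=0 clk=1 s0=0
t6.Δ4 s7=0 s9=1 s1=0 s3=1 s4=1 s5=0 s6=0 s2=1 s10=0 clk=1 s0=0
t6.Δ5 s7=0 s9=1 s1=0 s3=0 s4=1 s5=0 s6=0 s2=1 s10=0 clk=1 s0=0
t7.Δ0 s7=0 s9=1 s1=0 s3=0 s4=1 s5=0 s6=0 s2=1 s10=0 clk=1 s0=0
t7.Δ1 s7=0 s9=1 s1=0 s3=0 s4=1 s5=0 s6=0 s2=1 s10=1 clk=0 s0=0
t8.Δ0 s7=0 s9=1 s1=0 s3=0 s4=1 s5=0 s6=0 s2=1 s10=1 clk=0 s0=0
t8.Δ1 s7=0 s9=1 s1=0 s3=0 s4=1 s5=0 s6=0 s2=1 s10=1 clk=1 s0=0
t8.Δ2 s7=0 s9=1 s1=0 s3=0 s4=1 s5=0 s6=1 s2=0 s10=1 clk=1 s0=0
t8.Δ3 s7=1 s9=1 s1=1 s3=0 s4=1 s5=0 s6=1 s2=0 s10=1 clk=1 s0=0
t8.Δ4 s7=1 s9=1 s1=1 s3=1 s4=1 s5=0 s6=1 s2=0 s10=1 clk=1 s0=0
t9.Δ0 s7=1 s9=1 s1=1 s3=1 s4=1 s5=0 s6=1 s2=0 s10=1 clk=1 s0=0
t9.Δ1 s7=1 s9=1 s1=1 s3=1 s4=1 s5=0 s6=1 s2=0 s10=0 clk=0 s0=0
t10.Δ0 s7=1 s9=1 s1=1 s3=1 s4=1 s5=0 s6=1 s2=0 s10=0 clk=0 s0=0
t10.Δ1 s7=1 s9=1 s1=1 s3=1 s4=1 s5=0 s6=1 s2=0 s10=0 clk=1 s0=0
t10.Δ2 s7=1 s9=1 s1=1 s3=1 s4=1 s5=0 s6=0 s2=1 s10=0 clk=1 s0=0
t10.Δ3 s7=1 s9=1 s1=0 s3=1 s4=1 s5=0 s6=0 s2=1 s10=0 clk=1 s0=0
t10.Δ4 s7=0 s9=1 s1=0 s3=1 s4=1 s5=0 s6=0 s2=1 s10=0 clk=1 s0=0
t10.Δ5 s7=0 s9=1 s1=0 s3=0 s4=1 s5=0 s6=0 s2=1 s10=0 clk=1 s0=0
t11.Δ0 s7=0 s9=1 s1=0 s3=0 s4=1 s5=0 s6=0 s2=1 s10=0 clk=1 s0=0
t11.Δ1 s7=0 s9=1 s1=0 s3=0 s4=1 s5=0 s6=0 s2=1 s10=1 clk=0 s0=0
t12.Δ0 s7=0 s9=1 s1=0 s3=0 s4=1 s5=0 s6=0 s2=1 s10=1 clk=0 s0=0
t12.Δ1 s7=0 s9=1 s1=0 s3=0 s4=1 s5=0 s6=0 s2=1 s10=1 clk=1 s0=0
t12.Δ2 s7=0 s9=1 s1=0 s3=0 s4=1 s5=0 s6=1 s2=0 s10=1 clk=1 s0=0
t12.Δ3 s7=1 s9=1 s1=1 s3=0 s4=1 s5=0 s6=1 s2=0 s10=1 clk=1 s0=0
t12.Δ4 s7=1 s9=1 s1=1 s3=1 s4=1 s5=0 s6=1 s2=0 s10=1 clk=1 s0=0
t13.Δ0 s7=1 s9=1 s1=1 s3=1 s4=1 s5=0 s6=1 s2=0 s10=1 clk=1 s0=0
t13.Δ1 s7=1 s9=1 s1=1 s3=1 s4=1 s5=0 s6=1 s2=0 s10=0 clk=0 s0=0
t14.Δ0 s7=1 s9=1 s1=1 s3=1 s4=1 s5=0 s6=1 s2=0 s10=0 clk=0 s0=0
t14.Δ1 s7=1 s9=1 s1=1 s3=1 s4=1 s5=0 s6=1 s2=0 s10=0 clk=1 s0=0
t14.Δ2 s7=1 s9=1 s1=1 s3=1 s4=1 s5=0 s6=0 s2=1 s10=0 clk=1 s0=0
t14.Δ3 s7=1 s9=1 s1=0 s3=1 s4=1 s5=0 s6=0 s2=1 s10=0 clk=1 s0=0
t14.Δ4 s7=0 s9=1 s1=0 s3=1 s4=1 s5=0 s6=0 s2=1 s10=0 clk=1 s0=0
t14.Δ5 s7=0 s9=1 s1=0 s3=0 s4=1 s5=0 s6=0 s2=1 s10=0 clk=1 s0=0
t15.Δ0 s7=0 s9=1 s1=0 s3=0 s4=1 s5=0 s6=0 s2=1 s10=0 clk=1 s0=0
t15.Δ1 s7=0 s9=1 s1=0 s3=0 s4=1 s5=0 s6=0 s2=1 s10=1 clk=0 s0=0
t16.Δ0 s7=0 s9=1 s1=0 s3=0 s4=1 s5=0 s6=0 s2=1 s10=1 clk=0 s0=0
t16.Δ1 s7=0 s9=1 s1=0 s3=0 s4=1 s5=0 s6=0 s2=1 s10=1 clk=1 s0=0
t16.Δ2 s7=0 s9=1 s1=0 s3=0 s4=1 s5=0 s6=1 s2=0 s10=1 clk=1 s0=0
t16.Δ3 s7=1 s9=1 s1=1 s3=0 s4=1 s5=0 s6=1 s2=0 s10=1 clk=1 s0=0
t16.Δ4 s7=1 s9=1 s1=1 s3=1 s4=1 s5=0 s6=1 s2=0 s10=1 clk=1 s0=0

0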